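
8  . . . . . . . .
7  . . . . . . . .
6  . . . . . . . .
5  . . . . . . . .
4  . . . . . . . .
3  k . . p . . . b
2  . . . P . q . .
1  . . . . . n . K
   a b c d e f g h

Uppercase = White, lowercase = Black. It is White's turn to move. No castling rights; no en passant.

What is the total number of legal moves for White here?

White to move; king on h1.
In check: no.
Legal moves: none.
Count: 0.

0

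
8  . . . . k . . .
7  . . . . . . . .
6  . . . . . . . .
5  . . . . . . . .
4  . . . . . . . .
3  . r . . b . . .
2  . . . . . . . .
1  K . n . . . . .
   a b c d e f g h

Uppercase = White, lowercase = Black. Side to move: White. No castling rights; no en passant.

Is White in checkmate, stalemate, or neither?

White to move; white king on a1.
In check: no.
King squares — b1: attacked by Rb3; a2: attacked by Nc1; b2: attacked by Rb3.
Legal moves for White: none.
Not in check and no legal moves → stalemate.

stalemate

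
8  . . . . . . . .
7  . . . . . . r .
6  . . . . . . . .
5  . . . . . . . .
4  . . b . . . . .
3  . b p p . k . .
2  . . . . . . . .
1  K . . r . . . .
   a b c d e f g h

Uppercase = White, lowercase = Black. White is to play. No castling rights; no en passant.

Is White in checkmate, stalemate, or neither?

checkmate

White to move; white king on a1.
In check: yes, from the black rook on d1.
King squares — b1: attacked by Rd1; a2: attacked by Bb3; b2: attacked by Pc3.
Legal moves for White: none.
In check with no legal moves → checkmate.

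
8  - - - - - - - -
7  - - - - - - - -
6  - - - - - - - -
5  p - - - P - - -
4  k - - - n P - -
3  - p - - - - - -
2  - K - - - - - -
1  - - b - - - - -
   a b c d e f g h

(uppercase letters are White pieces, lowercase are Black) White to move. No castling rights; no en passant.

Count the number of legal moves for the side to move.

White to move; king on b2.
In check: yes, from the black bishop on c1.
Legal moves: Kxc1, Kb1, Ka1.
Count: 3.

3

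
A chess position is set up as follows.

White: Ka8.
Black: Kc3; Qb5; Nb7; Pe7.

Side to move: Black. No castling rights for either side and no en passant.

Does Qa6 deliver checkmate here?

After Qa6: white king on a8; in check: yes, from the black queen on a6.
White has 1 legal reply: Kb8.
In check but a legal move exists → not checkmate.

no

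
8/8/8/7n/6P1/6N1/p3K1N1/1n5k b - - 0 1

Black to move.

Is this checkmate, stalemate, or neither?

Black to move; black king on h1.
In check: yes, from the white knight on g3.
Legal moves for Black: Kh2, Kxg2, Kg1, Nxg3+.
Black is in check but has 4 legal moves → neither.

neither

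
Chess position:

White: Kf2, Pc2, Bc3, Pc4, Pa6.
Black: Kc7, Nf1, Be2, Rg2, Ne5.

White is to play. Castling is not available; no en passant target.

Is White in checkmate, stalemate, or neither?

neither

White to move; white king on f2.
In check: yes, from the black rook on g2.
King squares — e1: available; f1: attacked by Be2; g1: attacked by Rg2; e2: attacked by Rg2; g2: available; e3: attacked by Nf1; f3: attacked by Be2; g3: attacked by Nf1.
Legal moves for White: Kxg2, Ke1.
White is in check but has 2 legal moves → neither.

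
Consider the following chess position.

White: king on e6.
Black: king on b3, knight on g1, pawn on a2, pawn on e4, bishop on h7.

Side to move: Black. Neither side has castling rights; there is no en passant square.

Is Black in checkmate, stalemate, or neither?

Black to move; black king on b3.
In check: no.
Legal moves for Black: Bg8+, Bg6, Bf5+, Kc4, Kb4, Ka4, Kc3, Ka3, Kc2, Kb2, Nh3, Nf3, Ne2, e3, a1=Q, a1=R, a1=B, a1=N.
Black has 18 legal moves and is not in check → neither.

neither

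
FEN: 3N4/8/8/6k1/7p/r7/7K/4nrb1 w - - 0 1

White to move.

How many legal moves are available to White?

White to move; king on h2.
In check: yes, from the black bishop on g1.
Legal moves: Kh1.
Count: 1.

1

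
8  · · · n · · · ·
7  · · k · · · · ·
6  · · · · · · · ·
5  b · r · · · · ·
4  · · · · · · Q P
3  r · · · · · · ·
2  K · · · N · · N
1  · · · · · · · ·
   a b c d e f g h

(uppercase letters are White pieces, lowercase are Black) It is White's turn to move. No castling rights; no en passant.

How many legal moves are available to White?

White to move; king on a2.
In check: yes, from the black rook on a3.
Legal moves: Kxa3, Kb2, Kb1.
Count: 3.

3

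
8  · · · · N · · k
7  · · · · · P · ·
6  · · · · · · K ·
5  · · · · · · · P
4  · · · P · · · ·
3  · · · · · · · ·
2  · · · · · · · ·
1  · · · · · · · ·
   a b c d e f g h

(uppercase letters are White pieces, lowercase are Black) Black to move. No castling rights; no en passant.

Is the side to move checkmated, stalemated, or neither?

stalemate

Black to move; black king on h8.
In check: no.
King squares — g7: attacked by Kg6; h7: attacked by Kg6; g8: attacked by Pf7.
Legal moves for Black: none.
Not in check and no legal moves → stalemate.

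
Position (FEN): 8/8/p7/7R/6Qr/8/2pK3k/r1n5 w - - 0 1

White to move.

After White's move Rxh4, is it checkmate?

After Rxh4: black king on h2; in check: yes, from the white rook on h4.
King squares — g1: attacked by Qg4; h1: attacked by Rh4; g2: attacked by Qg4; g3: attacked by Qg4; h3: attacked by Qg4.
Black has no legal moves → checkmate.

yes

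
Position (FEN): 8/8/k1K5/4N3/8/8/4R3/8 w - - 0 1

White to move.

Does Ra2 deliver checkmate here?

After Ra2: black king on a6; in check: yes, from the white rook on a2.
King squares — a5: attacked by Ra2; b5: attacked by Kc6; b6: attacked by Kc6; a7: attacked by Ra2; b7: attacked by Kc6.
Black has no legal moves → checkmate.

yes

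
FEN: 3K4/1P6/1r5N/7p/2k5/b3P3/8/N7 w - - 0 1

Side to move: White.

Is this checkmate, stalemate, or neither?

White to move; white king on d8.
In check: no.
Legal moves for White: Ke8, Kc8, Kd7, Kc7, Ng8, Nf7, Nf5, Ng4, Nb3, Nc2, b8=Q, b8=R, b8=B, b8=N, e4.
White has 15 legal moves and is not in check → neither.

neither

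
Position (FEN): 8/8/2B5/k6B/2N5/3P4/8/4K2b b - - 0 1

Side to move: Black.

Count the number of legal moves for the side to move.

Black to move; king on a5.
In check: yes, from the white knight on c4.
Legal moves: Ka6, Kb4.
Count: 2.

2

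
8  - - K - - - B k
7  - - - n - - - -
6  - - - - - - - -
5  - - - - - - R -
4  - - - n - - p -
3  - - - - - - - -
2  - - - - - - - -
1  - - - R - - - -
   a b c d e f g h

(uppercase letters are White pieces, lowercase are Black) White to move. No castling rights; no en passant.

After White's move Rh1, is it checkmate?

After Rh1: black king on h8; in check: yes, from the white rook on h1.
King squares — g7: attacked by Rg5; h7: attacked by Rh1; g8: attacked by Rg5.
Black has no legal moves → checkmate.

yes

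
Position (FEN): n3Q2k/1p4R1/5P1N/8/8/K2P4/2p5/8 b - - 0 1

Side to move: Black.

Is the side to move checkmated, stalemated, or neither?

checkmate

Black to move; black king on h8.
In check: yes, from the white queen on e8.
King squares — g7: attacked by Pf6; h7: attacked by Rg7; g8: attacked by Nh6.
Legal moves for Black: none.
In check with no legal moves → checkmate.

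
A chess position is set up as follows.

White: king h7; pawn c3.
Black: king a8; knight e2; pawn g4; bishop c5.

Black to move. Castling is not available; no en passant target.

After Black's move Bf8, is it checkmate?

no

After Bf8: white king on h7; in check: no.
White is not in check, so this cannot be checkmate.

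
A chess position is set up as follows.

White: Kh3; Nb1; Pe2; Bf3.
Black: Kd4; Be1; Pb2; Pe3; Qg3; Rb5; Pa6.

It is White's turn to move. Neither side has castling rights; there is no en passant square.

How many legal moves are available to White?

0

White to move; king on h3.
In check: yes, from the black queen on g3.
Legal moves: none.
Count: 0.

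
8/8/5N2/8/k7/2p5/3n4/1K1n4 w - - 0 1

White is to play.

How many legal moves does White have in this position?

4

White to move; king on b1.
In check: yes, from the black knight on d2.
Legal moves: Kc2, Ka2, Kc1, Ka1.
Count: 4.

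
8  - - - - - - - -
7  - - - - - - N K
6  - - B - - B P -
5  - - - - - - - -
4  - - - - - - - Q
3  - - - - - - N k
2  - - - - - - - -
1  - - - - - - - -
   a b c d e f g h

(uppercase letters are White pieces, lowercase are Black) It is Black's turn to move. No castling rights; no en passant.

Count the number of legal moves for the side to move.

Black to move; king on h3.
In check: yes, from the white queen on h4.
Legal moves: none.
Count: 0.

0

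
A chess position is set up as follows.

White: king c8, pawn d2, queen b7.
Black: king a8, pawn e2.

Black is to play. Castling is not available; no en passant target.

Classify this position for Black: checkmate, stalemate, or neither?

Black to move; black king on a8.
In check: yes, from the white queen on b7.
King squares — a7: attacked by Qb7; b7: attacked by Kc8; b8: attacked by Qb7.
Legal moves for Black: none.
In check with no legal moves → checkmate.

checkmate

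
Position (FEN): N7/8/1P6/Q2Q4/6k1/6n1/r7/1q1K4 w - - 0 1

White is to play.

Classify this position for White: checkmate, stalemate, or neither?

White to move; white king on d1.
In check: yes, from the black queen on b1.
King squares — c1: attacked by Qb1; e1: attacked by Qb1; c2: attacked by Qb1; d2: attacked by Ra2; e2: attacked by Ra2.
Legal moves for White: none.
In check with no legal moves → checkmate.

checkmate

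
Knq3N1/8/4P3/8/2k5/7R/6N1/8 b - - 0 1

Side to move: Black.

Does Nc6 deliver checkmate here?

yes

After Nc6: white king on a8; in check: yes, from the black queen on c8.
King squares — a7: attacked by Nc6; b7: attacked by Qc8; b8: attacked by Nc6.
White has no legal moves → checkmate.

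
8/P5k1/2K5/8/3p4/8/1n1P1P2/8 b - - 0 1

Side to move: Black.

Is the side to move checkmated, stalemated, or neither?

Black to move; black king on g7.
In check: no.
Legal moves for Black: Kh8, Kg8, Kf8, Kh7, Kf7, Kh6, Kg6, Kf6, Nc4, Na4, Nd3, Nd1, d3.
Black has 13 legal moves and is not in check → neither.

neither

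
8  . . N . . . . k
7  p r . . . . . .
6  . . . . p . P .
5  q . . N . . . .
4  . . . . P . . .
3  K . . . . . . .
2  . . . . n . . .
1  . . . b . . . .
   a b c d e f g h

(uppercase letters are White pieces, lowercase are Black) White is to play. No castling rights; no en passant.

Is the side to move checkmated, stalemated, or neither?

White to move; white king on a3.
In check: yes, from the black queen on a5.
King squares — a2: attacked by Qa5; b2: attacked by Rb7; b3: attacked by Bd1; a4: attacked by Bd1; b4: attacked by Qa5.
Legal moves for White: none.
In check with no legal moves → checkmate.

checkmate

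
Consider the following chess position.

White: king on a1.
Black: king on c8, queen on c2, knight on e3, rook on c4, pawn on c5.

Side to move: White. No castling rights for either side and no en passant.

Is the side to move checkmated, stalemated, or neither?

White to move; white king on a1.
In check: no.
King squares — b1: attacked by Qc2; a2: attacked by Qc2; b2: attacked by Qc2.
Legal moves for White: none.
Not in check and no legal moves → stalemate.

stalemate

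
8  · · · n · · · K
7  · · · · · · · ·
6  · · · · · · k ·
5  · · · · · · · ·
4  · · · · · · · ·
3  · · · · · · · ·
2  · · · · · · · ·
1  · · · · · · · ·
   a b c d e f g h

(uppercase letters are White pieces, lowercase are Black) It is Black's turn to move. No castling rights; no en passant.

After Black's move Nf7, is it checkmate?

no

After Nf7: white king on h8; in check: yes, from the black knight on f7.
White has 1 legal reply: Kg8.
In check but a legal move exists → not checkmate.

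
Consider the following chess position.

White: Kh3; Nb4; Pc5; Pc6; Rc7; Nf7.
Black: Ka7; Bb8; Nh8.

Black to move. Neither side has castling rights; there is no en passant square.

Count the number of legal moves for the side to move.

Black to move; king on a7.
In check: yes, from the white rook on c7.
Legal moves: Ka8, Bxc7.
Count: 2.

2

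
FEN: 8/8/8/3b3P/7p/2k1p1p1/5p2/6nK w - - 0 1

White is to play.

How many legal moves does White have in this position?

White to move; king on h1.
In check: yes, from the black bishop on d5.
Legal moves: none.
Count: 0.

0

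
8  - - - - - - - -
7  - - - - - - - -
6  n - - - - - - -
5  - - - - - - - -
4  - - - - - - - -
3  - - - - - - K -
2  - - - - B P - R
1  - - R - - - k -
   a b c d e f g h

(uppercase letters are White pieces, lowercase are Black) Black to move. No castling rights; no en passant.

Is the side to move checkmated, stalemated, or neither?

checkmate

Black to move; black king on g1.
In check: yes, from the white rook on c1.
King squares — f1: attacked by Rc1; h1: attacked by Rc1; f2: attacked by Rh2; g2: attacked by Rh2; h2: attacked by Kg3.
Legal moves for Black: none.
In check with no legal moves → checkmate.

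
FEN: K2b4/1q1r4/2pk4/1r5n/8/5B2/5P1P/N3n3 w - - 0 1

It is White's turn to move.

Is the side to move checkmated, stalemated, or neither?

White to move; white king on a8.
In check: yes, from the black queen on b7.
King squares — a7: attacked by Qb7; b7: attacked by Rb5; b8: attacked by Qb7.
Legal moves for White: none.
In check with no legal moves → checkmate.

checkmate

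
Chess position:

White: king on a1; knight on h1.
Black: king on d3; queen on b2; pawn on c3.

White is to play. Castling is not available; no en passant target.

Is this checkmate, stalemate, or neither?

checkmate

White to move; white king on a1.
In check: yes, from the black queen on b2.
King squares — b1: attacked by Qb2; a2: attacked by Qb2; b2: attacked by Pc3.
Legal moves for White: none.
In check with no legal moves → checkmate.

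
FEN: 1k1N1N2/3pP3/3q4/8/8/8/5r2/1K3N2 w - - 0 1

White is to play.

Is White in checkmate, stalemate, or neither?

neither

White to move; white king on b1.
In check: no.
Legal moves for White: Nh7, Nxd7+, Ng6, Nfe6, Nf7, Nb7, Nde6, Nc6+, Ng3, Ne3, Nh2, Nd2, Kc1, Ka1, e8=Q, e8=R, e8=B, e8=N.
White has 18 legal moves and is not in check → neither.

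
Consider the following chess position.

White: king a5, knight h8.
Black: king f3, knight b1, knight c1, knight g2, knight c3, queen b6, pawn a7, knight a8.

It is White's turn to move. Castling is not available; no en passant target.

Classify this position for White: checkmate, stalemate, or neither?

checkmate

White to move; white king on a5.
In check: yes, from the black queen on b6.
King squares — a4: attacked by Nc3; b4: attacked by Qb6; b5: attacked by Nc3; a6: attacked by Qb6; b6: attacked by Pa7.
Legal moves for White: none.
In check with no legal moves → checkmate.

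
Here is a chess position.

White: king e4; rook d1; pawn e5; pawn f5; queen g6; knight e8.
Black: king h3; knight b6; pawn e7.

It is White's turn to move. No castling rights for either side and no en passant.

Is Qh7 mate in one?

After Qh7: black king on h3; in check: yes, from the white queen on h7.
Black has 3 legal replies: Kg4, Kg3, Kg2.
In check but a legal move exists → not checkmate.

no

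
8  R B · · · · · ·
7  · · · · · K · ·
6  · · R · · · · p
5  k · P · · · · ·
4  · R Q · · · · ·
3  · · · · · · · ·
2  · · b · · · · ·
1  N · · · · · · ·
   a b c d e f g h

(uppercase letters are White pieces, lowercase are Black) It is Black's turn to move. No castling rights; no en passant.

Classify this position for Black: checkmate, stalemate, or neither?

checkmate

Black to move; black king on a5.
In check: yes, from the white rook on a8.
King squares — a4: attacked by Rb4; b4: attacked by Qc4; b5: attacked by Rb4; a6: attacked by Qc4; b6: attacked by Rb4.
Legal moves for Black: none.
In check with no legal moves → checkmate.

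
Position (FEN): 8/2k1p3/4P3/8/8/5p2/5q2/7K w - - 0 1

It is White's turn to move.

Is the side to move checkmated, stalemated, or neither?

stalemate

White to move; white king on h1.
In check: no.
King squares — g1: attacked by Qf2; g2: attacked by Qf2; h2: attacked by Qf2.
Legal moves for White: none.
Not in check and no legal moves → stalemate.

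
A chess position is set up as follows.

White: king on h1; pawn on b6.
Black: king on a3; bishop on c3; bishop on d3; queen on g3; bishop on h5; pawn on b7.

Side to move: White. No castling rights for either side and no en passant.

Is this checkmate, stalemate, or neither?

stalemate

White to move; white king on h1.
In check: no.
King squares — g1: attacked by Qg3; g2: attacked by Qg3; h2: attacked by Qg3.
Legal moves for White: none.
Not in check and no legal moves → stalemate.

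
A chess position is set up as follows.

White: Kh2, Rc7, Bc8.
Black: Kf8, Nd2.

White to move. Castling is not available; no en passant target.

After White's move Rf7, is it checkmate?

no

After Rf7: black king on f8; in check: yes, from the white rook on f7.
Black has 3 legal replies: Kg8, Ke8, Kxf7.
In check but a legal move exists → not checkmate.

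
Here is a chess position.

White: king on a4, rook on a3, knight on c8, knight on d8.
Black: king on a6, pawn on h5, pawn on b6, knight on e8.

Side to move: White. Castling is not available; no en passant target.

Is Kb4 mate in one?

yes

After Kb4: black king on a6; in check: yes, from the white rook on a3.
King squares — a5: attacked by Ra3; b5: attacked by Kb4; b6: own pawn; a7: attacked by Ra3; b7: attacked by Nd8.
Black has no legal moves → checkmate.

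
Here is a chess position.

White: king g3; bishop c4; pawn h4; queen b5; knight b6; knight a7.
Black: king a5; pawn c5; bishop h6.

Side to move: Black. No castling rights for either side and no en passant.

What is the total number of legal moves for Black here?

0

Black to move; king on a5.
In check: yes, from the white queen on b5.
Legal moves: none.
Count: 0.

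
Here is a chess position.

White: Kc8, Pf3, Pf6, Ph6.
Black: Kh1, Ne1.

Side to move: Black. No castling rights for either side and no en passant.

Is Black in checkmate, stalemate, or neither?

neither

Black to move; black king on h1.
In check: no.
Legal moves for Black: Kh2, Kg2, Kg1, Nxf3, Nd3, Ng2, Nc2.
Black has 7 legal moves and is not in check → neither.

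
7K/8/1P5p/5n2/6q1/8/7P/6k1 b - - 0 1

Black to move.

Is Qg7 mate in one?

After Qg7: white king on h8; in check: yes, from the black queen on g7.
King squares — g7: attacked by Nf5; h7: attacked by Qg7; g8: attacked by Qg7.
White has no legal moves → checkmate.

yes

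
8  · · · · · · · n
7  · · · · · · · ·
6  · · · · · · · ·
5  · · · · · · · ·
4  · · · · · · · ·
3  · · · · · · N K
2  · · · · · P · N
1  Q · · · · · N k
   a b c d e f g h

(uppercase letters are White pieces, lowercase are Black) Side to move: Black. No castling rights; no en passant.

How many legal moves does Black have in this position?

Black to move; king on h1.
In check: yes, from the white knight on g3.
Legal moves: none.
Count: 0.

0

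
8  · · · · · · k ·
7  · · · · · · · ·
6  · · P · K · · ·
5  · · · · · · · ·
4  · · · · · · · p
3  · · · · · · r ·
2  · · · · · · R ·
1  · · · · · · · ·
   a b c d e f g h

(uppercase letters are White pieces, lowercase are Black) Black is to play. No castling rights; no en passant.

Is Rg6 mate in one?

no

After Rg6: white king on e6; in check: yes, from the black rook on g6.
White has 6 legal replies: Ke7, Kd7, Kf5, Ke5, Kd5, Rxg6+.
In check but a legal move exists → not checkmate.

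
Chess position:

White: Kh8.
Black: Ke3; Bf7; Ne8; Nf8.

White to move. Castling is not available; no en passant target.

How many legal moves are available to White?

0

White to move; king on h8.
In check: no.
Legal moves: none.
Count: 0.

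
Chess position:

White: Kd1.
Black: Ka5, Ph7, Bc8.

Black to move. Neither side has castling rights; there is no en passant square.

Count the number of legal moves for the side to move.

Black to move; king on a5.
In check: no.
Legal moves: Bd7, Bb7, Be6, Ba6, Bf5, Bg4+, Bh3, Kb6, Ka6, Kb5, Kb4, Ka4, h6, h5.
Count: 14.

14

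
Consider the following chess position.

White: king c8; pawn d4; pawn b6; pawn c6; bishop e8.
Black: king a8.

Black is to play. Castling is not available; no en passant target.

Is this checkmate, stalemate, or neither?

stalemate

Black to move; black king on a8.
In check: no.
King squares — a7: attacked by Pb6; b7: attacked by Pc6; b8: attacked by Kc8.
Legal moves for Black: none.
Not in check and no legal moves → stalemate.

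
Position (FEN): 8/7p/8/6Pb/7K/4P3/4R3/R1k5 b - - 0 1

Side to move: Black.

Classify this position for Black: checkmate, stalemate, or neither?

checkmate

Black to move; black king on c1.
In check: yes, from the white rook on a1.
King squares — b1: attacked by Ra1; d1: attacked by Ra1; b2: attacked by Re2; c2: attacked by Re2; d2: attacked by Re2.
Legal moves for Black: none.
In check with no legal moves → checkmate.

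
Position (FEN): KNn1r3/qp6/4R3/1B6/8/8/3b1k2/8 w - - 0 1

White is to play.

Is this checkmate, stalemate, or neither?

White to move; white king on a8.
In check: yes, from the black queen on a7.
King squares — a7: attacked by Nc8; b7: attacked by Qa7; b8: own knight.
Legal moves for White: none.
In check with no legal moves → checkmate.

checkmate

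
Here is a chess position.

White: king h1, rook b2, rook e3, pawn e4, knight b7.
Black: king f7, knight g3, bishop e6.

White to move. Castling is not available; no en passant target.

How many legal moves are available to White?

White to move; king on h1.
In check: yes, from the black knight on g3.
Legal moves: Kh2, Kg2, Kg1, Rxg3.
Count: 4.

4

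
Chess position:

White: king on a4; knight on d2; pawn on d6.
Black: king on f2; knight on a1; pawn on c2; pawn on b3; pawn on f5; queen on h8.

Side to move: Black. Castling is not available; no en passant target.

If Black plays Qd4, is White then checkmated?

no

After Qd4: white king on a4; in check: yes, from the black queen on d4.
White has 4 legal replies: Kb5, Ka5, Ka3, Nc4.
In check but a legal move exists → not checkmate.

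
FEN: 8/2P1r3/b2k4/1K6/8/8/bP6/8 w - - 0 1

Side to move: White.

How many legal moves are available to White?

White to move; king on b5.
In check: yes, from the black bishop on a6.
Legal moves: Kb6, Kxa6, Ka5, Kb4, Ka4.
Count: 5.

5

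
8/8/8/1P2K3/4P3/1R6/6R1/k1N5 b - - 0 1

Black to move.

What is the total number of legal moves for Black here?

0

Black to move; king on a1.
In check: no.
Legal moves: none.
Count: 0.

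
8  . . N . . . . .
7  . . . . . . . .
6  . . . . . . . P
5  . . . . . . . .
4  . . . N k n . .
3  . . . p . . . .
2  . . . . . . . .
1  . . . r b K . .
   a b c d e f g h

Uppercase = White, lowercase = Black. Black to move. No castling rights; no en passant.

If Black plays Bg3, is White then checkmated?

After Bg3: white king on f1; in check: yes, from the black rook on d1.
King squares — e1: attacked by Rd1; g1: attacked by Rd1; e2: attacked by Pd3; f2: attacked by Bg3; g2: attacked by Nf4.
White has no legal moves → checkmate.

yes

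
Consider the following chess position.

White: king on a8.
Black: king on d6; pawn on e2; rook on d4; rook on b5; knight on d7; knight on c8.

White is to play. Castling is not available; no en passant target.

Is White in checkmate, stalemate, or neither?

White to move; white king on a8.
In check: no.
King squares — a7: attacked by Nc8; b7: attacked by Rb5; b8: attacked by Rb5.
Legal moves for White: none.
Not in check and no legal moves → stalemate.

stalemate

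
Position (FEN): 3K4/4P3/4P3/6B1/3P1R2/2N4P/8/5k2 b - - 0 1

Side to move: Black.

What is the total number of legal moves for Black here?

3

Black to move; king on f1.
In check: yes, from the white rook on f4.
Legal moves: Kg2, Kg1, Ke1.
Count: 3.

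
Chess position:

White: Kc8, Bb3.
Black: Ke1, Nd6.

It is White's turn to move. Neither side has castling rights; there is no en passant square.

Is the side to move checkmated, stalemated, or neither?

White to move; white king on c8.
In check: yes, from the black knight on d6.
Legal moves for White: Kd8, Kb8, Kd7, Kc7.
White is in check but has 4 legal moves → neither.

neither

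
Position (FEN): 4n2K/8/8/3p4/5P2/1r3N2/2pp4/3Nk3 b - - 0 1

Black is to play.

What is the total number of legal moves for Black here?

4

Black to move; king on e1.
In check: yes, from the white knight on f3.
Legal moves: Ke2, Kf1, Kxd1, Rxf3.
Count: 4.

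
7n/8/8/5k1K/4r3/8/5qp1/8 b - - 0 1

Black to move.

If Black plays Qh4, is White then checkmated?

yes

After Qh4: white king on h5; in check: yes, from the black queen on h4.
King squares — g4: attacked by Re4; h4: attacked by Re4; g5: attacked by Qh4; g6: attacked by Kf5; h6: attacked by Qh4.
White has no legal moves → checkmate.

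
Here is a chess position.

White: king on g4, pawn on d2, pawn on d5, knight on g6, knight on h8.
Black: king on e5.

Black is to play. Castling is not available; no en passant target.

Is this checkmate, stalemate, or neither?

Black to move; black king on e5.
In check: yes, from the white knight on g6.
King squares — d4: available; e4: available; f4: attacked by Kg4; d5: available; f5: attacked by Kg4; d6: available; e6: attacked by Pd5; f6: available.
Legal moves for Black: Kf6, Kd6, Kxd5, Ke4, Kd4.
Black is in check but has 5 legal moves → neither.

neither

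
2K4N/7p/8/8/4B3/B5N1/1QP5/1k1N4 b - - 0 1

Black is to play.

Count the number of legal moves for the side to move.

Black to move; king on b1.
In check: yes, from the white queen on b2.
Legal moves: none.
Count: 0.

0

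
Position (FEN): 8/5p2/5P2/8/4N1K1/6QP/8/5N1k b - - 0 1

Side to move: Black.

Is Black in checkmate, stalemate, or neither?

stalemate

Black to move; black king on h1.
In check: no.
King squares — g1: attacked by Qg3; g2: attacked by Qg3; h2: attacked by Nf1.
Legal moves for Black: none.
Not in check and no legal moves → stalemate.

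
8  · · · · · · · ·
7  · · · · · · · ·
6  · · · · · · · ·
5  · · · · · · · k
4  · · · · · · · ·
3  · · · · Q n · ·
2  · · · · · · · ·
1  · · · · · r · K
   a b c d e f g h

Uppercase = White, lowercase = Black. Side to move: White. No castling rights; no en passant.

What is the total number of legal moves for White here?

2

White to move; king on h1.
In check: yes, from the black rook on f1.
Legal moves: Kg2, Qg1.
Count: 2.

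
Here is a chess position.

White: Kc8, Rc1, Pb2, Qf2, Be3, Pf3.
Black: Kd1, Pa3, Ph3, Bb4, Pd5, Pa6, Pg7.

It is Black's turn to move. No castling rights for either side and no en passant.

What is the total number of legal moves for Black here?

Black to move; king on d1.
In check: yes, from the white rook on c1.
Legal moves: none.
Count: 0.

0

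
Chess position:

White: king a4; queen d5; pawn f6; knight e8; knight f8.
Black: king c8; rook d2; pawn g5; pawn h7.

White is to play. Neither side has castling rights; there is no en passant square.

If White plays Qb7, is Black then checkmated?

After Qb7: black king on c8; in check: yes, from the white queen on b7.
Black has 2 legal replies: Kd8, Kxb7.
In check but a legal move exists → not checkmate.

no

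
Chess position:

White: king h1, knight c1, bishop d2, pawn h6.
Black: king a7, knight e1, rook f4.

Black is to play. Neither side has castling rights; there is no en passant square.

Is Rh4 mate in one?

no

After Rh4: white king on h1; in check: yes, from the black rook on h4.
White has 1 legal reply: Kg1.
In check but a legal move exists → not checkmate.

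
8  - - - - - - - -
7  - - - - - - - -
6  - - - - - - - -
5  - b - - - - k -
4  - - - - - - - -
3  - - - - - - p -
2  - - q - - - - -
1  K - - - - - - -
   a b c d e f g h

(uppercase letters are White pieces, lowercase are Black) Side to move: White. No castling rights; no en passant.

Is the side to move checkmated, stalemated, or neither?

stalemate

White to move; white king on a1.
In check: no.
King squares — b1: attacked by Qc2; a2: attacked by Qc2; b2: attacked by Qc2.
Legal moves for White: none.
Not in check and no legal moves → stalemate.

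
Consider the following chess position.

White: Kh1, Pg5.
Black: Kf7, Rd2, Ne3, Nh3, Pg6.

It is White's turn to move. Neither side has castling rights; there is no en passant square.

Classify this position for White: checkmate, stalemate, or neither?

stalemate

White to move; white king on h1.
In check: no.
King squares — g1: attacked by Nh3; g2: attacked by Rd2; h2: attacked by Rd2.
Legal moves for White: none.
Not in check and no legal moves → stalemate.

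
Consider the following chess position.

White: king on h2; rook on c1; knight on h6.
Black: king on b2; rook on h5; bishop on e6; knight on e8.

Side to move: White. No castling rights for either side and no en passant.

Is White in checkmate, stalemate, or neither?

White to move; white king on h2.
In check: yes, from the black rook on h5.
King squares — g1: available; h1: attacked by Rh5; g2: available; g3: available; h3: attacked by Rh5.
Legal moves for White: Kg3, Kg2, Kg1.
White is in check but has 3 legal moves → neither.

neither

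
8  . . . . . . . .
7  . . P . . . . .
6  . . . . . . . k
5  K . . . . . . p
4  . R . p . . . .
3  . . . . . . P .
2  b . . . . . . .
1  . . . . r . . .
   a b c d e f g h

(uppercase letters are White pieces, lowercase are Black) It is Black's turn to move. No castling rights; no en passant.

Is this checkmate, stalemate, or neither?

neither

Black to move; black king on h6.
In check: no.
Legal moves for Black include: Kh7, Kg7, Kg6, Kg5, Bg8, Bf7, Be6, Bd5, Bc4, Bb3, Bb1, Re8, Re7, Re6, Re5+, Re4, Re3, Re2, ... (list truncated; more exist).
Black has legal moves and is not in check → neither.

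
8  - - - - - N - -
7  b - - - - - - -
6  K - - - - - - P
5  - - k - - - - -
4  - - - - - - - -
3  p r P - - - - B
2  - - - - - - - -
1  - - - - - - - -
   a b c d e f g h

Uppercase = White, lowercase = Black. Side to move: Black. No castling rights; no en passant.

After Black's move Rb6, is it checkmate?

After Rb6: white king on a6; in check: yes, from the black rook on b6.
White has 2 legal replies: Kxa7, Ka5.
In check but a legal move exists → not checkmate.

no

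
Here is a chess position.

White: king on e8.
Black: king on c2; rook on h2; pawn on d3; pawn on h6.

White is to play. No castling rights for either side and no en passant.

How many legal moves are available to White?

5

White to move; king on e8.
In check: no.
Legal moves: Kf8, Kd8, Kf7, Ke7, Kd7.
Count: 5.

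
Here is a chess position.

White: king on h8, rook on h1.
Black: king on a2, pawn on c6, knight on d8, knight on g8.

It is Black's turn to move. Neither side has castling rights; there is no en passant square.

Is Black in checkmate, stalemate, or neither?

Black to move; black king on a2.
In check: no.
Legal moves for Black: Ne7, Nh6, Nf6, Nf7+, Nb7, Ne6, Kb3, Ka3, Kb2, c5.
Black has 10 legal moves and is not in check → neither.

neither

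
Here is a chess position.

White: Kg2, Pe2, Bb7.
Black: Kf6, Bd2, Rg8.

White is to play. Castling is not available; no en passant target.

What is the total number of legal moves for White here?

White to move; king on g2.
In check: yes, from the black rook on g8.
Legal moves: Kh3, Kf3, Kh2, Kf2, Kh1, Kf1.
Count: 6.

6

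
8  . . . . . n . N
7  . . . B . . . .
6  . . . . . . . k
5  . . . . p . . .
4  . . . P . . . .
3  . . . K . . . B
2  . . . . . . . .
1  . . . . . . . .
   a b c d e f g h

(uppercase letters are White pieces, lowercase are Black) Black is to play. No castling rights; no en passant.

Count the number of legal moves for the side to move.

Black to move; king on h6.
In check: no.
Legal moves: Nh7, Nxd7, Ng6, Ne6, Kh7, Kg7, Kh5, Kg5, exd4, e4+.
Count: 10.

10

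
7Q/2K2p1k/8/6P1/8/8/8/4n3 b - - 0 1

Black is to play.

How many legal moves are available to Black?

2

Black to move; king on h7.
In check: yes, from the white queen on h8.
Legal moves: Kxh8, Kg6.
Count: 2.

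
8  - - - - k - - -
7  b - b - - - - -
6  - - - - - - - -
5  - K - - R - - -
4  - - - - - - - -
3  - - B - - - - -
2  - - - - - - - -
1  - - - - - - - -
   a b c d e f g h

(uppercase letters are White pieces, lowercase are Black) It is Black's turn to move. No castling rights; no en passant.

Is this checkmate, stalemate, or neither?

Black to move; black king on e8.
In check: yes, from the white rook on e5.
Legal moves for Black: Kf8, Kd8, Kf7, Kd7, Bxe5.
Black is in check but has 5 legal moves → neither.

neither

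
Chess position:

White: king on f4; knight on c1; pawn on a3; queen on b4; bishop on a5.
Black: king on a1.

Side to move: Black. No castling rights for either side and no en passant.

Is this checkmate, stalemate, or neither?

Black to move; black king on a1.
In check: no.
King squares — b1: attacked by Qb4; a2: attacked by Nc1; b2: attacked by Qb4.
Legal moves for Black: none.
Not in check and no legal moves → stalemate.

stalemate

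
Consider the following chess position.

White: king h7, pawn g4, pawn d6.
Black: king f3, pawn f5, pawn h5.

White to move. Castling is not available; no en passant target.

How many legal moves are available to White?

White to move; king on h7.
In check: no.
Legal moves: Kh8, Kg8, Kg7, Kh6, Kg6, gxh5, gxf5, d7, g5.
Count: 9.

9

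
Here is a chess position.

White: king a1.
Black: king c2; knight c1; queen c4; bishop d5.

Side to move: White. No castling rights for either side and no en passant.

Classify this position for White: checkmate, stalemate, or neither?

White to move; white king on a1.
In check: no.
King squares — b1: attacked by Kc2; a2: attacked by Nc1; b2: attacked by Kc2.
Legal moves for White: none.
Not in check and no legal moves → stalemate.

stalemate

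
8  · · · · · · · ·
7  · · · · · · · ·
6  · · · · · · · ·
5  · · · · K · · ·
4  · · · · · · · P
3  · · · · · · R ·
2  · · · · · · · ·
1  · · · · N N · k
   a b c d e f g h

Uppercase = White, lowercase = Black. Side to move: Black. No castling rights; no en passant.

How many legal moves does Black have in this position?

0

Black to move; king on h1.
In check: no.
Legal moves: none.
Count: 0.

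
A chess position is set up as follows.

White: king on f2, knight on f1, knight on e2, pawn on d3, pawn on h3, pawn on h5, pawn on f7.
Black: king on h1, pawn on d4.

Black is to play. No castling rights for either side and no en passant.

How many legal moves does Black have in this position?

0

Black to move; king on h1.
In check: no.
Legal moves: none.
Count: 0.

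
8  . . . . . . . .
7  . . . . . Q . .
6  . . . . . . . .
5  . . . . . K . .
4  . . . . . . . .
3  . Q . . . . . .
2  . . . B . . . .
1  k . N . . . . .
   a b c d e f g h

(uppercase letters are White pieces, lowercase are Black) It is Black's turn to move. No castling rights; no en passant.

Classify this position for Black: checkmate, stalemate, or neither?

Black to move; black king on a1.
In check: no.
King squares — b1: attacked by Qb3; a2: attacked by Nc1; b2: attacked by Qb3.
Legal moves for Black: none.
Not in check and no legal moves → stalemate.

stalemate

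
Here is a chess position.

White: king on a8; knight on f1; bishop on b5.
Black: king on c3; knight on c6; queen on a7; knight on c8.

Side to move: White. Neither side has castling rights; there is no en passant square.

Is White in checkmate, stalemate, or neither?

checkmate

White to move; white king on a8.
In check: yes, from the black queen on a7.
King squares — a7: attacked by Nc6; b7: attacked by Qa7; b8: attacked by Nc6.
Legal moves for White: none.
In check with no legal moves → checkmate.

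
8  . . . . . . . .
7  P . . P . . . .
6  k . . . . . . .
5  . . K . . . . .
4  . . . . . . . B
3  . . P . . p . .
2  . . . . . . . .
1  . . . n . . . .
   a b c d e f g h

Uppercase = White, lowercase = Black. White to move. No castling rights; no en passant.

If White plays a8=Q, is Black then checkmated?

After a8=Q: black king on a6; in check: yes, from the white queen on a8.
King squares — a5: attacked by Qa8; b5: attacked by Kc5; b6: attacked by Kc5; a7: attacked by Qa8; b7: attacked by Qa8.
Black has no legal moves → checkmate.

yes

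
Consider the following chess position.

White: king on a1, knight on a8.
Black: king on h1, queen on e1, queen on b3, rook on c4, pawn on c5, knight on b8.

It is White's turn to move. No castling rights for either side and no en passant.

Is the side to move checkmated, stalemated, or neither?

White to move; white king on a1.
In check: yes, from the black queen on e1.
King squares — b1: attacked by Qe1; a2: attacked by Qb3; b2: attacked by Qb3.
Legal moves for White: none.
In check with no legal moves → checkmate.

checkmate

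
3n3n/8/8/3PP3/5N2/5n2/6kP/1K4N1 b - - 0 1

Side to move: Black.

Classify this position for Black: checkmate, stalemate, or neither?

neither

Black to move; black king on g2.
In check: yes, from the white knight on f4.
Legal moves for Black: Kxh2, Kf2, Kh1, Kxg1, Kf1.
Black is in check but has 5 legal moves → neither.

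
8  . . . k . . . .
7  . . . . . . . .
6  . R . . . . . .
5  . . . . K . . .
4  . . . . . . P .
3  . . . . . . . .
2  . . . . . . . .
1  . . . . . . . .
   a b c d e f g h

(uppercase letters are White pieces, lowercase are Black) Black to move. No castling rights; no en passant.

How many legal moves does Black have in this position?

Black to move; king on d8.
In check: no.
Legal moves: Ke8, Kc8, Ke7, Kd7, Kc7.
Count: 5.

5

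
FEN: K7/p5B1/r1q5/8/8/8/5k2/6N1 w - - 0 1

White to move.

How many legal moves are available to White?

White to move; king on a8.
In check: yes, from the black queen on c6.
Legal moves: Kb8.
Count: 1.

1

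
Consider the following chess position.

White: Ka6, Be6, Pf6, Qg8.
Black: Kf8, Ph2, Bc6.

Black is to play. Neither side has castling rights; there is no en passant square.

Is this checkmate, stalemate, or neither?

Black to move; black king on f8.
In check: yes, from the white queen on g8.
King squares — e7: attacked by Pf6; f7: attacked by Be6; g7: attacked by Pf6; e8: attacked by Qg8; g8: attacked by Be6.
Legal moves for Black: none.
In check with no legal moves → checkmate.

checkmate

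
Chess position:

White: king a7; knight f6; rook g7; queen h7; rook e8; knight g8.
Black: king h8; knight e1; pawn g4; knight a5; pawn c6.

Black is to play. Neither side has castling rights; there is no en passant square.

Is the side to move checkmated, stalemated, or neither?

Black to move; black king on h8.
In check: yes, from the white queen on h7.
King squares — g7: attacked by Qh7; h7: attacked by Nf6; g8: attacked by Nf6.
Legal moves for Black: none.
In check with no legal moves → checkmate.

checkmate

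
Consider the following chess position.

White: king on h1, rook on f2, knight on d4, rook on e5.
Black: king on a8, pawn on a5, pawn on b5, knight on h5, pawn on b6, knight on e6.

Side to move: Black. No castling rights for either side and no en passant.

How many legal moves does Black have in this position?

Black to move; king on a8.
In check: no.
Legal moves: Kb8, Kb7, Ka7, Nf8, Nd8, Neg7, Nc7, Ng5, Nc5, Nef4, Nxd4, Nhg7, Nf6, Nhf4, Ng3+, b4, a4.
Count: 17.

17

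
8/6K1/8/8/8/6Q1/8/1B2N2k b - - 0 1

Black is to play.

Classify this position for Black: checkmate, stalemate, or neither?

stalemate

Black to move; black king on h1.
In check: no.
King squares — g1: attacked by Qg3; g2: attacked by Ne1; h2: attacked by Qg3.
Legal moves for Black: none.
Not in check and no legal moves → stalemate.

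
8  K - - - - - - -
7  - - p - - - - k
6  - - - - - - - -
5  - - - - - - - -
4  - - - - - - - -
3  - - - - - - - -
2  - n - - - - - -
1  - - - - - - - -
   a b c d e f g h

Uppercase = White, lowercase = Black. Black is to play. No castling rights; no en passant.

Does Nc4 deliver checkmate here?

no

After Nc4: white king on a8; in check: no.
White is not in check, so this cannot be checkmate.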